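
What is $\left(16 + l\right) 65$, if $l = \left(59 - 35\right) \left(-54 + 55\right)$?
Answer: $2600$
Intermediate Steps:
$l = 24$ ($l = 24 \cdot 1 = 24$)
$\left(16 + l\right) 65 = \left(16 + 24\right) 65 = 40 \cdot 65 = 2600$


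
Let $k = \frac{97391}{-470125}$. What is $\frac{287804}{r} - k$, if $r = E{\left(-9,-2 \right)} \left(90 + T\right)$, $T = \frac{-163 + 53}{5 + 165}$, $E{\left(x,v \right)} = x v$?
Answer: $\frac{37142393681}{207325125} \approx 179.15$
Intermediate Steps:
$k = - \frac{97391}{470125}$ ($k = 97391 \left(- \frac{1}{470125}\right) = - \frac{97391}{470125} \approx -0.20716$)
$E{\left(x,v \right)} = v x$
$T = - \frac{11}{17}$ ($T = - \frac{110}{170} = \left(-110\right) \frac{1}{170} = - \frac{11}{17} \approx -0.64706$)
$r = \frac{27342}{17}$ ($r = \left(-2\right) \left(-9\right) \left(90 - \frac{11}{17}\right) = 18 \cdot \frac{1519}{17} = \frac{27342}{17} \approx 1608.4$)
$\frac{287804}{r} - k = \frac{287804}{\frac{27342}{17}} - - \frac{97391}{470125} = 287804 \cdot \frac{17}{27342} + \frac{97391}{470125} = \frac{78914}{441} + \frac{97391}{470125} = \frac{37142393681}{207325125}$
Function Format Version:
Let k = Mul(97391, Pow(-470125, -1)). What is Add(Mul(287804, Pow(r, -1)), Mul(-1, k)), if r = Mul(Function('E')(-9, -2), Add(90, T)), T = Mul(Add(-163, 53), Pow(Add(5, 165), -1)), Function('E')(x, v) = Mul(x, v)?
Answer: Rational(37142393681, 207325125) ≈ 179.15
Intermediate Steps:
k = Rational(-97391, 470125) (k = Mul(97391, Rational(-1, 470125)) = Rational(-97391, 470125) ≈ -0.20716)
Function('E')(x, v) = Mul(v, x)
T = Rational(-11, 17) (T = Mul(-110, Pow(170, -1)) = Mul(-110, Rational(1, 170)) = Rational(-11, 17) ≈ -0.64706)
r = Rational(27342, 17) (r = Mul(Mul(-2, -9), Add(90, Rational(-11, 17))) = Mul(18, Rational(1519, 17)) = Rational(27342, 17) ≈ 1608.4)
Add(Mul(287804, Pow(r, -1)), Mul(-1, k)) = Add(Mul(287804, Pow(Rational(27342, 17), -1)), Mul(-1, Rational(-97391, 470125))) = Add(Mul(287804, Rational(17, 27342)), Rational(97391, 470125)) = Add(Rational(78914, 441), Rational(97391, 470125)) = Rational(37142393681, 207325125)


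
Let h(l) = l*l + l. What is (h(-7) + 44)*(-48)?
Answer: -4128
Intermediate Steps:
h(l) = l + l**2 (h(l) = l**2 + l = l + l**2)
(h(-7) + 44)*(-48) = (-7*(1 - 7) + 44)*(-48) = (-7*(-6) + 44)*(-48) = (42 + 44)*(-48) = 86*(-48) = -4128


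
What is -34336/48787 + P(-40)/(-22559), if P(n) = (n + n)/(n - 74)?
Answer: -44153343448/62733398181 ≈ -0.70382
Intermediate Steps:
P(n) = 2*n/(-74 + n) (P(n) = (2*n)/(-74 + n) = 2*n/(-74 + n))
-34336/48787 + P(-40)/(-22559) = -34336/48787 + (2*(-40)/(-74 - 40))/(-22559) = -34336*1/48787 + (2*(-40)/(-114))*(-1/22559) = -34336/48787 + (2*(-40)*(-1/114))*(-1/22559) = -34336/48787 + (40/57)*(-1/22559) = -34336/48787 - 40/1285863 = -44153343448/62733398181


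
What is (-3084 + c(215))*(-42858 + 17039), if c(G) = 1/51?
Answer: 4060889777/51 ≈ 7.9625e+7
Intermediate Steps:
c(G) = 1/51
(-3084 + c(215))*(-42858 + 17039) = (-3084 + 1/51)*(-42858 + 17039) = -157283/51*(-25819) = 4060889777/51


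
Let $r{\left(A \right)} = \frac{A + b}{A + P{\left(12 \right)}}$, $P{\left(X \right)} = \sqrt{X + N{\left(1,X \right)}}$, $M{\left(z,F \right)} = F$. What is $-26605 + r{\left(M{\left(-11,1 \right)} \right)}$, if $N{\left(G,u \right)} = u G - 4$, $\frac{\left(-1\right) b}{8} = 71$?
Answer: $- \frac{504928}{19} - \frac{1134 \sqrt{5}}{19} \approx -26709.0$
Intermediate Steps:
$b = -568$ ($b = \left(-8\right) 71 = -568$)
$N{\left(G,u \right)} = -4 + G u$ ($N{\left(G,u \right)} = G u - 4 = -4 + G u$)
$P{\left(X \right)} = \sqrt{-4 + 2 X}$ ($P{\left(X \right)} = \sqrt{X + \left(-4 + 1 X\right)} = \sqrt{X + \left(-4 + X\right)} = \sqrt{-4 + 2 X}$)
$r{\left(A \right)} = \frac{-568 + A}{A + 2 \sqrt{5}}$ ($r{\left(A \right)} = \frac{A - 568}{A + \sqrt{-4 + 2 \cdot 12}} = \frac{-568 + A}{A + \sqrt{-4 + 24}} = \frac{-568 + A}{A + \sqrt{20}} = \frac{-568 + A}{A + 2 \sqrt{5}}$)
$-26605 + r{\left(M{\left(-11,1 \right)} \right)} = -26605 + \frac{-568 + 1}{1 + 2 \sqrt{5}} = -26605 + \frac{1}{1 + 2 \sqrt{5}} \left(-567\right) = -26605 - \frac{567}{1 + 2 \sqrt{5}}$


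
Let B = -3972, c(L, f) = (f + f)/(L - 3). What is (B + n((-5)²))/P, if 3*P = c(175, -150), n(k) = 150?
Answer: 164346/25 ≈ 6573.8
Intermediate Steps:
c(L, f) = 2*f/(-3 + L) (c(L, f) = (2*f)/(-3 + L) = 2*f/(-3 + L))
P = -25/43 (P = (2*(-150)/(-3 + 175))/3 = (2*(-150)/172)/3 = (2*(-150)*(1/172))/3 = (⅓)*(-75/43) = -25/43 ≈ -0.58140)
(B + n((-5)²))/P = (-3972 + 150)/(-25/43) = -3822*(-43/25) = 164346/25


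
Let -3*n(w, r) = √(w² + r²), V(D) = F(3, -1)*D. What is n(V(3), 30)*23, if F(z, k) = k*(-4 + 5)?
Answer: -23*√101 ≈ -231.15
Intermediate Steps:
F(z, k) = k (F(z, k) = k*1 = k)
V(D) = -D
n(w, r) = -√(r² + w²)/3 (n(w, r) = -√(w² + r²)/3 = -√(r² + w²)/3)
n(V(3), 30)*23 = -√(30² + (-1*3)²)/3*23 = -√(900 + (-3)²)/3*23 = -√(900 + 9)/3*23 = -√101*23 = -23*√101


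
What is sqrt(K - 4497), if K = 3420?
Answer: I*sqrt(1077) ≈ 32.818*I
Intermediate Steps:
sqrt(K - 4497) = sqrt(3420 - 4497) = sqrt(-1077) = I*sqrt(1077)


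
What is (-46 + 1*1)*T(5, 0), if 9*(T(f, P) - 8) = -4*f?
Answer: -260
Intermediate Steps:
T(f, P) = 8 - 4*f/9 (T(f, P) = 8 + (-4*f)/9 = 8 - 4*f/9)
(-46 + 1*1)*T(5, 0) = (-46 + 1*1)*(8 - 4/9*5) = (-46 + 1)*(8 - 20/9) = -45*52/9 = -260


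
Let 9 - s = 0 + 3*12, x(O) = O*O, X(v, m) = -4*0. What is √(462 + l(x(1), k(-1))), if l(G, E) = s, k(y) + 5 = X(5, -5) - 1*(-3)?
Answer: √435 ≈ 20.857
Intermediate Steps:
X(v, m) = 0
k(y) = -2 (k(y) = -5 + (0 - 1*(-3)) = -5 + (0 + 3) = -5 + 3 = -2)
x(O) = O²
s = -27 (s = 9 - (0 + 3*12) = 9 - (0 + 36) = 9 - 1*36 = 9 - 36 = -27)
l(G, E) = -27
√(462 + l(x(1), k(-1))) = √(462 - 27) = √435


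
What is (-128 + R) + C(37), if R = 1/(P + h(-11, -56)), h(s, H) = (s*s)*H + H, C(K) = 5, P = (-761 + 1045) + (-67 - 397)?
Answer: -862477/7012 ≈ -123.00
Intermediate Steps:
P = -180 (P = 284 - 464 = -180)
h(s, H) = H + H*s² (h(s, H) = s²*H + H = H*s² + H = H + H*s²)
R = -1/7012 (R = 1/(-180 - 56*(1 + (-11)²)) = 1/(-180 - 56*(1 + 121)) = 1/(-180 - 56*122) = 1/(-180 - 6832) = 1/(-7012) = -1/7012 ≈ -0.00014261)
(-128 + R) + C(37) = (-128 - 1/7012) + 5 = -897537/7012 + 5 = -862477/7012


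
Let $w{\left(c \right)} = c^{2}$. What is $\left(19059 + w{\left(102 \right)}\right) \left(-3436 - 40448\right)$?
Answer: $-1292954292$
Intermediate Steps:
$\left(19059 + w{\left(102 \right)}\right) \left(-3436 - 40448\right) = \left(19059 + 102^{2}\right) \left(-3436 - 40448\right) = \left(19059 + 10404\right) \left(-43884\right) = 29463 \left(-43884\right) = -1292954292$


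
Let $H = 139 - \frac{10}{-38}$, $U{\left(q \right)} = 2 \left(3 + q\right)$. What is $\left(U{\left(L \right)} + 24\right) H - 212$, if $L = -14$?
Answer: $\frac{1264}{19} \approx 66.526$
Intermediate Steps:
$U{\left(q \right)} = 6 + 2 q$
$H = \frac{2646}{19}$ ($H = 139 - - \frac{5}{19} = 139 + \frac{5}{19} = \frac{2646}{19} \approx 139.26$)
$\left(U{\left(L \right)} + 24\right) H - 212 = \left(\left(6 + 2 \left(-14\right)\right) + 24\right) \frac{2646}{19} - 212 = \left(\left(6 - 28\right) + 24\right) \frac{2646}{19} - 212 = \left(-22 + 24\right) \frac{2646}{19} - 212 = 2 \cdot \frac{2646}{19} - 212 = \frac{5292}{19} - 212 = \frac{1264}{19}$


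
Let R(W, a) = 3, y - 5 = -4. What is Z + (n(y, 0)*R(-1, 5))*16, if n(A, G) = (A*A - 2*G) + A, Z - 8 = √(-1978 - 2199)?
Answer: 104 + I*√4177 ≈ 104.0 + 64.63*I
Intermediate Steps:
y = 1 (y = 5 - 4 = 1)
Z = 8 + I*√4177 (Z = 8 + √(-1978 - 2199) = 8 + √(-4177) = 8 + I*√4177 ≈ 8.0 + 64.63*I)
n(A, G) = A + A² - 2*G (n(A, G) = (A² - 2*G) + A = A + A² - 2*G)
Z + (n(y, 0)*R(-1, 5))*16 = (8 + I*√4177) + ((1 + 1² - 2*0)*3)*16 = (8 + I*√4177) + ((1 + 1 + 0)*3)*16 = (8 + I*√4177) + (2*3)*16 = (8 + I*√4177) + 6*16 = (8 + I*√4177) + 96 = 104 + I*√4177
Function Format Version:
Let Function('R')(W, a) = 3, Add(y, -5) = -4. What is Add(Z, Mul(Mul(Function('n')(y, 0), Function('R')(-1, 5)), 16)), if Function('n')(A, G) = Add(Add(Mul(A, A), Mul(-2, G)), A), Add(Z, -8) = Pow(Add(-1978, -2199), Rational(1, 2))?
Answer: Add(104, Mul(I, Pow(4177, Rational(1, 2)))) ≈ Add(104.00, Mul(64.630, I))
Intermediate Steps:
y = 1 (y = Add(5, -4) = 1)
Z = Add(8, Mul(I, Pow(4177, Rational(1, 2)))) (Z = Add(8, Pow(Add(-1978, -2199), Rational(1, 2))) = Add(8, Pow(-4177, Rational(1, 2))) = Add(8, Mul(I, Pow(4177, Rational(1, 2)))) ≈ Add(8.0000, Mul(64.630, I)))
Function('n')(A, G) = Add(A, Pow(A, 2), Mul(-2, G)) (Function('n')(A, G) = Add(Add(Pow(A, 2), Mul(-2, G)), A) = Add(A, Pow(A, 2), Mul(-2, G)))
Add(Z, Mul(Mul(Function('n')(y, 0), Function('R')(-1, 5)), 16)) = Add(Add(8, Mul(I, Pow(4177, Rational(1, 2)))), Mul(Mul(Add(1, Pow(1, 2), Mul(-2, 0)), 3), 16)) = Add(Add(8, Mul(I, Pow(4177, Rational(1, 2)))), Mul(Mul(Add(1, 1, 0), 3), 16)) = Add(Add(8, Mul(I, Pow(4177, Rational(1, 2)))), Mul(Mul(2, 3), 16)) = Add(Add(8, Mul(I, Pow(4177, Rational(1, 2)))), Mul(6, 16)) = Add(Add(8, Mul(I, Pow(4177, Rational(1, 2)))), 96) = Add(104, Mul(I, Pow(4177, Rational(1, 2))))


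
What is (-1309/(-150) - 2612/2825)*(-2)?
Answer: -26449/1695 ≈ -15.604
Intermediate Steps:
(-1309/(-150) - 2612/2825)*(-2) = (-1309*(-1/150) - 2612*1/2825)*(-2) = (1309/150 - 2612/2825)*(-2) = (26449/3390)*(-2) = -26449/1695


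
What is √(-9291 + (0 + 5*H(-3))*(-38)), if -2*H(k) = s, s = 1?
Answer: 22*I*√19 ≈ 95.896*I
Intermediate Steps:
H(k) = -½ (H(k) = -½*1 = -½)
√(-9291 + (0 + 5*H(-3))*(-38)) = √(-9291 + (0 + 5*(-½))*(-38)) = √(-9291 + (0 - 5/2)*(-38)) = √(-9291 - 5/2*(-38)) = √(-9291 + 95) = √(-9196) = 22*I*√19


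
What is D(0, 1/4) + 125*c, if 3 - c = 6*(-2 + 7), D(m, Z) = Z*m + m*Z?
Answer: -3375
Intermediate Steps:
D(m, Z) = 2*Z*m (D(m, Z) = Z*m + Z*m = 2*Z*m)
c = -27 (c = 3 - 6*(-2 + 7) = 3 - 6*5 = 3 - 1*30 = 3 - 30 = -27)
D(0, 1/4) + 125*c = 2*0/4 + 125*(-27) = 2*(1/4)*0 - 3375 = 0 - 3375 = -3375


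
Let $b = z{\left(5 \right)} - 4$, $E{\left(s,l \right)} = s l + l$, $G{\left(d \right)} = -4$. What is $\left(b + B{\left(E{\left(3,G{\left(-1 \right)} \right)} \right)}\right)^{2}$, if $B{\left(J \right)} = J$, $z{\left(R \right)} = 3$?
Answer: $289$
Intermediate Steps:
$E{\left(s,l \right)} = l + l s$ ($E{\left(s,l \right)} = l s + l = l + l s$)
$b = -1$ ($b = 3 - 4 = -1$)
$\left(b + B{\left(E{\left(3,G{\left(-1 \right)} \right)} \right)}\right)^{2} = \left(-1 - 4 \left(1 + 3\right)\right)^{2} = \left(-1 - 16\right)^{2} = \left(-17\right)^{2} = 289$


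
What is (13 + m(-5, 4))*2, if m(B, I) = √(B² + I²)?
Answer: 26 + 2*√41 ≈ 38.806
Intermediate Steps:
(13 + m(-5, 4))*2 = (13 + √((-5)² + 4²))*2 = (13 + √(25 + 16))*2 = (13 + √41)*2 = 26 + 2*√41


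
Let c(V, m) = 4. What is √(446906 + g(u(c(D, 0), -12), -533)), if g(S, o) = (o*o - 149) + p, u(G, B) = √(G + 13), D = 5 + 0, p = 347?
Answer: √731193 ≈ 855.10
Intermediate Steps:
D = 5
u(G, B) = √(13 + G)
g(S, o) = 198 + o² (g(S, o) = (o*o - 149) + 347 = (o² - 149) + 347 = (-149 + o²) + 347 = 198 + o²)
√(446906 + g(u(c(D, 0), -12), -533)) = √(446906 + (198 + (-533)²)) = √(446906 + (198 + 284089)) = √(446906 + 284287) = √731193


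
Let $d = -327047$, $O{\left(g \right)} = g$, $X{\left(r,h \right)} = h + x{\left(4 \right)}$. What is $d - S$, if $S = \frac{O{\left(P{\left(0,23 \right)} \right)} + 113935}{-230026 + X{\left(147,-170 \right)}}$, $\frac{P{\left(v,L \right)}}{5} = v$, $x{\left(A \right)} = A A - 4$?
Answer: $- \frac{75280872713}{230184} \approx -3.2705 \cdot 10^{5}$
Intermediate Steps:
$x{\left(A \right)} = -4 + A^{2}$ ($x{\left(A \right)} = A^{2} - 4 = -4 + A^{2}$)
$P{\left(v,L \right)} = 5 v$
$X{\left(r,h \right)} = 12 + h$ ($X{\left(r,h \right)} = h - \left(4 - 4^{2}\right) = h + \left(-4 + 16\right) = h + 12 = 12 + h$)
$S = - \frac{113935}{230184}$ ($S = \frac{5 \cdot 0 + 113935}{-230026 + \left(12 - 170\right)} = \frac{0 + 113935}{-230026 - 158} = \frac{113935}{-230184} = 113935 \left(- \frac{1}{230184}\right) = - \frac{113935}{230184} \approx -0.49497$)
$d - S = -327047 - - \frac{113935}{230184} = -327047 + \frac{113935}{230184} = - \frac{75280872713}{230184}$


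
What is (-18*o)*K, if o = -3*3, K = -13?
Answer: -2106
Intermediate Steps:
o = -9
(-18*o)*K = -18*(-9)*(-13) = 162*(-13) = -2106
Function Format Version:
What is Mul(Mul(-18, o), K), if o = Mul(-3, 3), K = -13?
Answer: -2106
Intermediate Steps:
o = -9
Mul(Mul(-18, o), K) = Mul(Mul(-18, -9), -13) = Mul(162, -13) = -2106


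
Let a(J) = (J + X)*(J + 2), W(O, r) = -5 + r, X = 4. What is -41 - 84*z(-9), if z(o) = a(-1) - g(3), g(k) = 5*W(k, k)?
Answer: -1133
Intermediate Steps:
g(k) = -25 + 5*k (g(k) = 5*(-5 + k) = -25 + 5*k)
a(J) = (2 + J)*(4 + J) (a(J) = (J + 4)*(J + 2) = (4 + J)*(2 + J) = (2 + J)*(4 + J))
z(o) = 13 (z(o) = (8 + (-1)**2 + 6*(-1)) - (-25 + 5*3) = (8 + 1 - 6) - (-25 + 15) = 3 - 1*(-10) = 3 + 10 = 13)
-41 - 84*z(-9) = -41 - 84*13 = -41 - 1092 = -1133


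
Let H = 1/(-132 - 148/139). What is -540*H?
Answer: 18765/4624 ≈ 4.0582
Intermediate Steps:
H = -139/18496 (H = 1/(-132 - 148*1/139) = 1/(-132 - 148/139) = 1/(-18496/139) = -139/18496 ≈ -0.0075151)
-540*H = -540*(-139/18496) = 18765/4624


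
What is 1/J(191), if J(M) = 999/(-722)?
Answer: -722/999 ≈ -0.72272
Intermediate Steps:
J(M) = -999/722 (J(M) = 999*(-1/722) = -999/722)
1/J(191) = 1/(-999/722) = -722/999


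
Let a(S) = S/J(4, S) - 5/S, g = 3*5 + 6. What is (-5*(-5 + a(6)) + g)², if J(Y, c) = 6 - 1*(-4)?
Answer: 80089/36 ≈ 2224.7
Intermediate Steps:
J(Y, c) = 10 (J(Y, c) = 6 + 4 = 10)
g = 21 (g = 15 + 6 = 21)
a(S) = -5/S + S/10 (a(S) = S/10 - 5/S = -5/S + S/10)
(-5*(-5 + a(6)) + g)² = (-5*(-5 + (-5/6 + (⅒)*6)) + 21)² = (-5*(-5 + (-5*⅙ + ⅗)) + 21)² = (-5*(-5 + (-⅚ + ⅗)) + 21)² = (-5*(-5 - 7/30) + 21)² = (-5*(-157/30) + 21)² = (157/6 + 21)² = (283/6)² = 80089/36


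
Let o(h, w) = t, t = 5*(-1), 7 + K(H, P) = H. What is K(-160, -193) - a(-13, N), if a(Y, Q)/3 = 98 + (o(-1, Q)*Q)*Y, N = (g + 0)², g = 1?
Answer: -656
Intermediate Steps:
K(H, P) = -7 + H
t = -5
o(h, w) = -5
N = 1 (N = (1 + 0)² = 1² = 1)
a(Y, Q) = 294 - 15*Q*Y (a(Y, Q) = 3*(98 + (-5*Q)*Y) = 3*(98 - 5*Q*Y) = 294 - 15*Q*Y)
K(-160, -193) - a(-13, N) = (-7 - 160) - (294 - 15*1*(-13)) = -167 - (294 + 195) = -167 - 1*489 = -167 - 489 = -656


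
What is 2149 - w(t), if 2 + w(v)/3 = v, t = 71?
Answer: 1942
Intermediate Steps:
w(v) = -6 + 3*v
2149 - w(t) = 2149 - (-6 + 3*71) = 2149 - (-6 + 213) = 2149 - 1*207 = 2149 - 207 = 1942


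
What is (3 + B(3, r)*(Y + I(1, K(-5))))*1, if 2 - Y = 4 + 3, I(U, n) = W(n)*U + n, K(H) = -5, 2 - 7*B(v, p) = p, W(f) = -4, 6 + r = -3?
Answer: -19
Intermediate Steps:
r = -9 (r = -6 - 3 = -9)
B(v, p) = 2/7 - p/7
I(U, n) = n - 4*U (I(U, n) = -4*U + n = n - 4*U)
Y = -5 (Y = 2 - (4 + 3) = 2 - 1*7 = 2 - 7 = -5)
(3 + B(3, r)*(Y + I(1, K(-5))))*1 = (3 + (2/7 - ⅐*(-9))*(-5 + (-5 - 4*1)))*1 = (3 + (2/7 + 9/7)*(-5 + (-5 - 4)))*1 = (3 + 11*(-5 - 9)/7)*1 = (3 + (11/7)*(-14))*1 = (3 - 22)*1 = -19*1 = -19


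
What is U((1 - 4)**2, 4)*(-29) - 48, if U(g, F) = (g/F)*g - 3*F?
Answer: -1149/4 ≈ -287.25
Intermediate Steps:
U(g, F) = -3*F + g**2/F (U(g, F) = g**2/F - 3*F = -3*F + g**2/F)
U((1 - 4)**2, 4)*(-29) - 48 = (-3*4 + ((1 - 4)**2)**2/4)*(-29) - 48 = (-12 + ((-3)**2)**2/4)*(-29) - 48 = (-12 + (1/4)*9**2)*(-29) - 48 = (-12 + (1/4)*81)*(-29) - 48 = (-12 + 81/4)*(-29) - 48 = (33/4)*(-29) - 48 = -957/4 - 48 = -1149/4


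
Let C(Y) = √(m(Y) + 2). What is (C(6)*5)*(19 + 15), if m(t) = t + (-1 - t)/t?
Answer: 85*√246/3 ≈ 444.39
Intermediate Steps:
m(t) = t + (-1 - t)/t
C(Y) = √(1 + Y - 1/Y) (C(Y) = √((-1 + Y - 1/Y) + 2) = √(1 + Y - 1/Y))
(C(6)*5)*(19 + 15) = (√(1 + 6 - 1/6)*5)*(19 + 15) = (√(1 + 6 - 1*⅙)*5)*34 = (√(1 + 6 - ⅙)*5)*34 = (√(41/6)*5)*34 = ((√246/6)*5)*34 = (5*√246/6)*34 = 85*√246/3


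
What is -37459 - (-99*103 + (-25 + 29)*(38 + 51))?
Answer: -27618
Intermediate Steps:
-37459 - (-99*103 + (-25 + 29)*(38 + 51)) = -37459 - (-10197 + 4*89) = -37459 - (-10197 + 356) = -37459 - 1*(-9841) = -37459 + 9841 = -27618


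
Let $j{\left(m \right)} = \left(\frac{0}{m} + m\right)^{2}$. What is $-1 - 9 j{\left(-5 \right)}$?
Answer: $-226$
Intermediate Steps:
$j{\left(m \right)} = m^{2}$ ($j{\left(m \right)} = \left(0 + m\right)^{2} = m^{2}$)
$-1 - 9 j{\left(-5 \right)} = -1 - 9 \left(-5\right)^{2} = -1 - 225 = -226$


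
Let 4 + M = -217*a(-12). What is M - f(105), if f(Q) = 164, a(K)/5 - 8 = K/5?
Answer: -6244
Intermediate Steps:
a(K) = 40 + K (a(K) = 40 + 5*(K/5) = 40 + K)
M = -6080 (M = -4 - 217*(40 - 12) = -4 - 217*28 = -4 - 6076 = -6080)
M - f(105) = -6080 - 1*164 = -6080 - 164 = -6244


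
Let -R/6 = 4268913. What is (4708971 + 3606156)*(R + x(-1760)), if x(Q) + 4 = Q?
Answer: -212993990365734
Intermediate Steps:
R = -25613478 (R = -6*4268913 = -25613478)
x(Q) = -4 + Q
(4708971 + 3606156)*(R + x(-1760)) = (4708971 + 3606156)*(-25613478 + (-4 - 1760)) = 8315127*(-25613478 - 1764) = 8315127*(-25615242) = -212993990365734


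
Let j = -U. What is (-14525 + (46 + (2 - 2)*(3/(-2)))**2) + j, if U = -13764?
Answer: 1355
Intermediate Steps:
j = 13764 (j = -1*(-13764) = 13764)
(-14525 + (46 + (2 - 2)*(3/(-2)))**2) + j = (-14525 + (46 + (2 - 2)*(3/(-2)))**2) + 13764 = (-14525 + (46 + 0*(3*(-1/2)))**2) + 13764 = (-14525 + (46 + 0*(-3/2))**2) + 13764 = (-14525 + (46 + 0)**2) + 13764 = (-14525 + 46**2) + 13764 = (-14525 + 2116) + 13764 = -12409 + 13764 = 1355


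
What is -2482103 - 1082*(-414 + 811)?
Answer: -2911657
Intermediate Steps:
-2482103 - 1082*(-414 + 811) = -2482103 - 1082*397 = -2482103 - 429554 = -2911657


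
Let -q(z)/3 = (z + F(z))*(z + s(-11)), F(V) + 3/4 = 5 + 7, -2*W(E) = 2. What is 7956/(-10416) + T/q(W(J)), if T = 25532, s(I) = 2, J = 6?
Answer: -88728653/106764 ≈ -831.07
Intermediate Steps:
W(E) = -1 (W(E) = -½*2 = -1)
F(V) = 45/4 (F(V) = -¾ + (5 + 7) = -¾ + 12 = 45/4)
q(z) = -3*(2 + z)*(45/4 + z) (q(z) = -3*(z + 45/4)*(z + 2) = -3*(45/4 + z)*(2 + z) = -3*(2 + z)*(45/4 + z))
7956/(-10416) + T/q(W(J)) = 7956/(-10416) + 25532/(-135/2 - 3*(-1)² - 159/4*(-1)) = 7956*(-1/10416) + 25532/(-135/2 - 3*1 + 159/4) = -663/868 + 25532/(-135/2 - 3 + 159/4) = -663/868 + 25532/(-123/4) = -663/868 + 25532*(-4/123) = -663/868 - 102128/123 = -88728653/106764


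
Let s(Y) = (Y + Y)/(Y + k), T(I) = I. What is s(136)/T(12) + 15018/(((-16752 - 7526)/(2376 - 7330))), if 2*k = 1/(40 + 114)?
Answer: 4675014613078/1525471713 ≈ 3064.6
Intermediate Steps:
k = 1/308 (k = 1/(2*(40 + 114)) = (1/2)/154 = (1/2)*(1/154) = 1/308 ≈ 0.0032468)
s(Y) = 2*Y/(1/308 + Y) (s(Y) = (Y + Y)/(Y + 1/308) = (2*Y)/(1/308 + Y) = 2*Y/(1/308 + Y))
s(136)/T(12) + 15018/(((-16752 - 7526)/(2376 - 7330))) = (616*136/(1 + 308*136))/12 + 15018/(((-16752 - 7526)/(2376 - 7330))) = (616*136/(1 + 41888))*(1/12) + 15018/((-24278/(-4954))) = (616*136/41889)*(1/12) + 15018/((-24278*(-1/4954))) = (616*136*(1/41889))*(1/12) + 15018/(12139/2477) = (83776/41889)*(1/12) + 15018*(2477/12139) = 20944/125667 + 37199586/12139 = 4675014613078/1525471713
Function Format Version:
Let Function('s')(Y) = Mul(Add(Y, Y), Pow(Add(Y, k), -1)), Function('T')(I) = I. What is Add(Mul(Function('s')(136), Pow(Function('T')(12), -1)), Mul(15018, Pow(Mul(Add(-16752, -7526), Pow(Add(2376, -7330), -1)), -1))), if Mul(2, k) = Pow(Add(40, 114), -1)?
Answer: Rational(4675014613078, 1525471713) ≈ 3064.6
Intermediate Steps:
k = Rational(1, 308) (k = Mul(Rational(1, 2), Pow(Add(40, 114), -1)) = Mul(Rational(1, 2), Pow(154, -1)) = Mul(Rational(1, 2), Rational(1, 154)) = Rational(1, 308) ≈ 0.0032468)
Function('s')(Y) = Mul(2, Y, Pow(Add(Rational(1, 308), Y), -1)) (Function('s')(Y) = Mul(Add(Y, Y), Pow(Add(Y, Rational(1, 308)), -1)) = Mul(Mul(2, Y), Pow(Add(Rational(1, 308), Y), -1)) = Mul(2, Y, Pow(Add(Rational(1, 308), Y), -1)))
Add(Mul(Function('s')(136), Pow(Function('T')(12), -1)), Mul(15018, Pow(Mul(Add(-16752, -7526), Pow(Add(2376, -7330), -1)), -1))) = Add(Mul(Mul(616, 136, Pow(Add(1, Mul(308, 136)), -1)), Pow(12, -1)), Mul(15018, Pow(Mul(Add(-16752, -7526), Pow(Add(2376, -7330), -1)), -1))) = Add(Mul(Mul(616, 136, Pow(Add(1, 41888), -1)), Rational(1, 12)), Mul(15018, Pow(Mul(-24278, Pow(-4954, -1)), -1))) = Add(Mul(Mul(616, 136, Pow(41889, -1)), Rational(1, 12)), Mul(15018, Pow(Mul(-24278, Rational(-1, 4954)), -1))) = Add(Mul(Mul(616, 136, Rational(1, 41889)), Rational(1, 12)), Mul(15018, Pow(Rational(12139, 2477), -1))) = Add(Mul(Rational(83776, 41889), Rational(1, 12)), Mul(15018, Rational(2477, 12139))) = Add(Rational(20944, 125667), Rational(37199586, 12139)) = Rational(4675014613078, 1525471713)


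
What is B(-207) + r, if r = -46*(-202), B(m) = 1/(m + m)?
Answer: 3846887/414 ≈ 9292.0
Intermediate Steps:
B(m) = 1/(2*m)
r = 9292
B(-207) + r = (½)/(-207) + 9292 = (½)*(-1/207) + 9292 = -1/414 + 9292 = 3846887/414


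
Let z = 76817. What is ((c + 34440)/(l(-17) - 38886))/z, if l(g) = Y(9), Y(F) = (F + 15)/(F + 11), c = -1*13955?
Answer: -102425/14935068408 ≈ -6.8580e-6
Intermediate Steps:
c = -13955
Y(F) = (15 + F)/(11 + F)
l(g) = 6/5 (l(g) = (15 + 9)/(11 + 9) = 24/20 = (1/20)*24 = 6/5)
((c + 34440)/(l(-17) - 38886))/z = ((-13955 + 34440)/(6/5 - 38886))/76817 = (20485/(-194424/5))*(1/76817) = (20485*(-5/194424))*(1/76817) = -102425/194424*1/76817 = -102425/14935068408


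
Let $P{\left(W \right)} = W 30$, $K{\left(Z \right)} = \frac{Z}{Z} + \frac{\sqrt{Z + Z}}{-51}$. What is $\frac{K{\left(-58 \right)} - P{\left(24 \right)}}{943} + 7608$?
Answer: $\frac{7173625}{943} - \frac{2 i \sqrt{29}}{48093} \approx 7607.2 - 0.00022395 i$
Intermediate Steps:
$K{\left(Z \right)} = 1 - \frac{\sqrt{2} \sqrt{Z}}{51}$ ($K{\left(Z \right)} = 1 + \sqrt{2 Z} \left(- \frac{1}{51}\right) = 1 + \sqrt{2} \sqrt{Z} \left(- \frac{1}{51}\right) = 1 - \frac{\sqrt{2} \sqrt{Z}}{51}$)
$P{\left(W \right)} = 30 W$
$\frac{K{\left(-58 \right)} - P{\left(24 \right)}}{943} + 7608 = \frac{\left(1 - \frac{\sqrt{2} \sqrt{-58}}{51}\right) - 30 \cdot 24}{943} + 7608 = \left(\left(1 - \frac{\sqrt{2} i \sqrt{58}}{51}\right) - 720\right) \frac{1}{943} + 7608 = \left(\left(1 - \frac{2 i \sqrt{29}}{51}\right) - 720\right) \frac{1}{943} + 7608 = \left(-719 - \frac{2 i \sqrt{29}}{51}\right) \frac{1}{943} + 7608 = \left(- \frac{719}{943} - \frac{2 i \sqrt{29}}{48093}\right) + 7608 = \frac{7173625}{943} - \frac{2 i \sqrt{29}}{48093}$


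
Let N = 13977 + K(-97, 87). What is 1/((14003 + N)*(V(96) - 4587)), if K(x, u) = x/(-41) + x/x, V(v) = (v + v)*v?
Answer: 41/15884617710 ≈ 2.5811e-9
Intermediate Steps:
V(v) = 2*v² (V(v) = (2*v)*v = 2*v²)
K(x, u) = 1 - x/41 (K(x, u) = x*(-1/41) + 1 = -x/41 + 1 = 1 - x/41)
N = 573195/41 (N = 13977 + (1 - 1/41*(-97)) = 13977 + (1 + 97/41) = 13977 + 138/41 = 573195/41 ≈ 13980.)
1/((14003 + N)*(V(96) - 4587)) = 1/((14003 + 573195/41)*(2*96² - 4587)) = 1/(1147318*(2*9216 - 4587)/41) = 1/(1147318*(18432 - 4587)/41) = 1/((1147318/41)*13845) = 1/(15884617710/41) = 41/15884617710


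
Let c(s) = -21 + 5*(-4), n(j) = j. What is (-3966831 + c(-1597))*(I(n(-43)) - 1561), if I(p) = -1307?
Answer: 11376988896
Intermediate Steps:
c(s) = -41 (c(s) = -21 - 20 = -41)
(-3966831 + c(-1597))*(I(n(-43)) - 1561) = (-3966831 - 41)*(-1307 - 1561) = -3966872*(-2868) = 11376988896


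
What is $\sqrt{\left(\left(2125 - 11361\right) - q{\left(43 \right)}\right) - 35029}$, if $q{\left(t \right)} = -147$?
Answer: $3 i \sqrt{4902} \approx 210.04 i$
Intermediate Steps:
$\sqrt{\left(\left(2125 - 11361\right) - q{\left(43 \right)}\right) - 35029} = \sqrt{\left(\left(2125 - 11361\right) - -147\right) - 35029} = \sqrt{\left(-9236 + 147\right) - 35029} = \sqrt{-9089 - 35029} = \sqrt{-44118} = 3 i \sqrt{4902}$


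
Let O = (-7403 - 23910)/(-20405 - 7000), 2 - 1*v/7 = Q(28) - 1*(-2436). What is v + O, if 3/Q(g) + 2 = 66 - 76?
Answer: -1867388473/109620 ≈ -17035.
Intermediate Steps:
Q(g) = -¼ (Q(g) = 3/(-2 + (66 - 76)) = 3/(-2 - 10) = 3/(-12) = 3*(-1/12) = -¼)
v = -68145/4 (v = 14 - 7*(-¼ - 1*(-2436)) = 14 - 7*(-¼ + 2436) = 14 - 7*9743/4 = 14 - 68201/4 = -68145/4 ≈ -17036.)
O = 31313/27405 (O = -31313/(-27405) = -31313*(-1/27405) = 31313/27405 ≈ 1.1426)
v + O = -68145/4 + 31313/27405 = -1867388473/109620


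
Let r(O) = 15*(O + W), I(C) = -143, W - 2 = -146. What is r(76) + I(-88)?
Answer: -1163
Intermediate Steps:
W = -144 (W = 2 - 146 = -144)
r(O) = -2160 + 15*O (r(O) = 15*(O - 144) = 15*(-144 + O) = -2160 + 15*O)
r(76) + I(-88) = (-2160 + 15*76) - 143 = (-2160 + 1140) - 143 = -1020 - 143 = -1163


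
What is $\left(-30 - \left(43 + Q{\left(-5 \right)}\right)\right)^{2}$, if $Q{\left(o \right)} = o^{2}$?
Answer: $9604$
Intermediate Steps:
$\left(-30 - \left(43 + Q{\left(-5 \right)}\right)\right)^{2} = \left(-30 - 68\right)^{2} = \left(-98\right)^{2} = 9604$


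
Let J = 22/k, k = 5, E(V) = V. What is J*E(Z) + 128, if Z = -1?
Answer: 618/5 ≈ 123.60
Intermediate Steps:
J = 22/5 ≈ 4.4000
J*E(Z) + 128 = (22/5)*(-1) + 128 = -22/5 + 128 = 618/5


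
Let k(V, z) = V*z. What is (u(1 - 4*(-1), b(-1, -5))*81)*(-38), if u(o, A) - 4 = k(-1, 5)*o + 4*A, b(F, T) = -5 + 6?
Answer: 52326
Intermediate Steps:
b(F, T) = 1
u(o, A) = 4 - 5*o + 4*A (u(o, A) = 4 + ((-1*5)*o + 4*A) = 4 + (-5*o + 4*A) = 4 - 5*o + 4*A)
(u(1 - 4*(-1), b(-1, -5))*81)*(-38) = ((4 - 5*(1 - 4*(-1)) + 4*1)*81)*(-38) = ((4 - 5*(1 + 4) + 4)*81)*(-38) = ((4 - 5*5 + 4)*81)*(-38) = ((4 - 25 + 4)*81)*(-38) = -17*81*(-38) = -1377*(-38) = 52326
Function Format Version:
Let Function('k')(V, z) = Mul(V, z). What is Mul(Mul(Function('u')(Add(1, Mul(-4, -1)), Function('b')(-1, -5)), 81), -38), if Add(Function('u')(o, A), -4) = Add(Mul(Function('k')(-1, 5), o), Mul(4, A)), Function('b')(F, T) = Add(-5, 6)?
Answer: 52326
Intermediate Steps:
Function('b')(F, T) = 1
Function('u')(o, A) = Add(4, Mul(-5, o), Mul(4, A)) (Function('u')(o, A) = Add(4, Add(Mul(Mul(-1, 5), o), Mul(4, A))) = Add(4, Add(Mul(-5, o), Mul(4, A))) = Add(4, Mul(-5, o), Mul(4, A)))
Mul(Mul(Function('u')(Add(1, Mul(-4, -1)), Function('b')(-1, -5)), 81), -38) = Mul(Mul(Add(4, Mul(-5, Add(1, Mul(-4, -1))), Mul(4, 1)), 81), -38) = Mul(Mul(Add(4, Mul(-5, Add(1, 4)), 4), 81), -38) = Mul(Mul(Add(4, Mul(-5, 5), 4), 81), -38) = Mul(Mul(Add(4, -25, 4), 81), -38) = Mul(Mul(-17, 81), -38) = Mul(-1377, -38) = 52326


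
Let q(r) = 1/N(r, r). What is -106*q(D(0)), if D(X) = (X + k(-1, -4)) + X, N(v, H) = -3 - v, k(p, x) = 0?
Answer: 106/3 ≈ 35.333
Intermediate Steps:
D(X) = 2*X (D(X) = (X + 0) + X = X + X = 2*X)
q(r) = 1/(-3 - r)
-106*q(D(0)) = -(-106)/(3 + 2*0) = -(-106)/(3 + 0) = -(-106)/3 = -106*(-1/3) = 106/3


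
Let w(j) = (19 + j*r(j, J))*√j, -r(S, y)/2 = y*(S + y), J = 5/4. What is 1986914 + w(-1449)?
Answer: 1986914 - 125866929*I*√161/8 ≈ 1.9869e+6 - 1.9963e+8*I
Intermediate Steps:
J = 5/4 (J = 5*(¼) = 5/4 ≈ 1.2500)
r(S, y) = -2*y*(S + y)
w(j) = √j*(19 + j*(-25/8 - 5*j/2)) (w(j) = (19 + j*(-2*5/4*(j + 5/4)))*√j = (19 + j*(-2*5/4*(5/4 + j)))*√j = (19 + j*(-25/8 - 5*j/2))*√j = √j*(19 + j*(-25/8 - 5*j/2)))
1986914 + w(-1449) = 1986914 + √(-1449)*(152 - 5*(-1449)*(5 + 4*(-1449)))/8 = 1986914 + (3*I*√161)*(152 - 5*(-1449)*(5 - 5796))/8 = 1986914 + (3*I*√161)*(152 - 5*(-1449)*(-5791))/8 = 1986914 + (3*I*√161)*(152 - 41955795)/8 = 1986914 + (⅛)*(3*I*√161)*(-41955643) = 1986914 - 125866929*I*√161/8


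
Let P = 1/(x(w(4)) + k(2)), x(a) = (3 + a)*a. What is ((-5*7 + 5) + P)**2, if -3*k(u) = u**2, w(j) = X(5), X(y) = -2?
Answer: 91809/100 ≈ 918.09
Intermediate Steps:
w(j) = -2
x(a) = a*(3 + a)
k(u) = -u**2/3
P = -3/10 (P = 1/(-2*(3 - 2) - 1/3*2**2) = 1/(-2*1 - 1/3*4) = 1/(-2 - 4/3) = 1/(-10/3) = -3/10 ≈ -0.30000)
((-5*7 + 5) + P)**2 = ((-5*7 + 5) - 3/10)**2 = ((-35 + 5) - 3/10)**2 = (-30 - 3/10)**2 = (-303/10)**2 = 91809/100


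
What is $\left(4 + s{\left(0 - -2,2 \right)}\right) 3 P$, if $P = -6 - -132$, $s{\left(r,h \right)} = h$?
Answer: $2268$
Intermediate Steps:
$P = 126$ ($P = -6 + 132 = 126$)
$\left(4 + s{\left(0 - -2,2 \right)}\right) 3 P = \left(4 + 2\right) 3 \cdot 126 = 6 \cdot 3 \cdot 126 = 18 \cdot 126 = 2268$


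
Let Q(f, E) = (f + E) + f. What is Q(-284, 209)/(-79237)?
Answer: 359/79237 ≈ 0.0045307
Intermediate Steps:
Q(f, E) = E + 2*f (Q(f, E) = (E + f) + f = E + 2*f)
Q(-284, 209)/(-79237) = (209 + 2*(-284))/(-79237) = (209 - 568)*(-1/79237) = -359*(-1/79237) = 359/79237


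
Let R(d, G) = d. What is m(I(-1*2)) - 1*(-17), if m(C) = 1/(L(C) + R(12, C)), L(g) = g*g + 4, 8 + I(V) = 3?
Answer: 698/41 ≈ 17.024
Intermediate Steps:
I(V) = -5 (I(V) = -8 + 3 = -5)
L(g) = 4 + g² (L(g) = g² + 4 = 4 + g²)
m(C) = 1/(16 + C²) (m(C) = 1/((4 + C²) + 12) = 1/(16 + C²))
m(I(-1*2)) - 1*(-17) = 1/(16 + (-5)²) - 1*(-17) = 1/(16 + 25) + 17 = 1/41 + 17 = 698/41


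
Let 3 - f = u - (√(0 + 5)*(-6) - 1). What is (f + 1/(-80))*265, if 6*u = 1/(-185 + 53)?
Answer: 834803/1584 - 1590*√5 ≈ -3028.3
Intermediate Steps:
u = -1/792 (u = 1/(6*(-185 + 53)) = (⅙)/(-132) = (⅙)*(-1/132) = -1/792 ≈ -0.0012626)
f = 1585/792 - 6*√5 (f = 3 - (-1/792 - (√(0 + 5)*(-6) - 1)) = 3 - (-1/792 - (√5*(-6) - 1)) = 3 - (-1/792 - (-6*√5 - 1)) = 3 - (-1/792 - (-1 - 6*√5)) = 3 - (-1/792 + (1 + 6*√5)) = 3 - (791/792 + 6*√5) = 3 + (-791/792 - 6*√5) = 1585/792 - 6*√5 ≈ -11.415)
(f + 1/(-80))*265 = ((1585/792 - 6*√5) + 1/(-80))*265 = ((1585/792 - 6*√5) - 1/80)*265 = (15751/7920 - 6*√5)*265 = 834803/1584 - 1590*√5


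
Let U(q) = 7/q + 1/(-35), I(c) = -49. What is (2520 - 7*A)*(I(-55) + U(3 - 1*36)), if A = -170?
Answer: -6028538/33 ≈ -1.8268e+5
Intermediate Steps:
U(q) = -1/35 + 7/q (U(q) = 7/q + 1*(-1/35) = 7/q - 1/35 = -1/35 + 7/q)
(2520 - 7*A)*(I(-55) + U(3 - 1*36)) = (2520 - 7*(-170))*(-49 + (245 - (3 - 1*36))/(35*(3 - 1*36))) = (2520 + 1190)*(-49 + (245 - (3 - 36))/(35*(3 - 36))) = 3710*(-49 + (1/35)*(245 - 1*(-33))/(-33)) = 3710*(-49 + (1/35)*(-1/33)*(245 + 33)) = 3710*(-49 + (1/35)*(-1/33)*278) = 3710*(-49 - 278/1155) = 3710*(-56873/1155) = -6028538/33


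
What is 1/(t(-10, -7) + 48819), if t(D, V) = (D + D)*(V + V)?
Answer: 1/49099 ≈ 2.0367e-5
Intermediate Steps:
t(D, V) = 4*D*V (t(D, V) = (2*D)*(2*V) = 4*D*V)
1/(t(-10, -7) + 48819) = 1/(4*(-10)*(-7) + 48819) = 1/(280 + 48819) = 1/49099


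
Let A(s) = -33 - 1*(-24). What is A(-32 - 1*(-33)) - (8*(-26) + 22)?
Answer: 177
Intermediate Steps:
A(s) = -9 (A(s) = -33 + 24 = -9)
A(-32 - 1*(-33)) - (8*(-26) + 22) = -9 - (8*(-26) + 22) = -9 - (-208 + 22) = -9 - 1*(-186) = -9 + 186 = 177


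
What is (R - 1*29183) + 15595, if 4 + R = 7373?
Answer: -6219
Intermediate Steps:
R = 7369 (R = -4 + 7373 = 7369)
(R - 1*29183) + 15595 = (7369 - 1*29183) + 15595 = (7369 - 29183) + 15595 = -21814 + 15595 = -6219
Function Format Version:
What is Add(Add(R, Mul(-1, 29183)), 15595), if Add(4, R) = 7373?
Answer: -6219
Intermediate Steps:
R = 7369 (R = Add(-4, 7373) = 7369)
Add(Add(R, Mul(-1, 29183)), 15595) = Add(Add(7369, Mul(-1, 29183)), 15595) = Add(Add(7369, -29183), 15595) = Add(-21814, 15595) = -6219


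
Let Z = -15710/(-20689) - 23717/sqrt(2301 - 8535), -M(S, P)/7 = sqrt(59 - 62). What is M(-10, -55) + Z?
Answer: 15710/20689 - 7*I*sqrt(3) + 23717*I*sqrt(6234)/6234 ≈ 0.75934 + 288.26*I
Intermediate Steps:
M(S, P) = -7*I*sqrt(3) (M(S, P) = -7*sqrt(59 - 62) = -7*I*sqrt(3))
Z = 15710/20689 + 23717*I*sqrt(6234)/6234 (Z = -15710*(-1/20689) - 23717*(-I*sqrt(6234)/6234) = 15710/20689 - 23717*(-I*sqrt(6234)/6234) = 15710/20689 - (-23717)*I*sqrt(6234)/6234 = 15710/20689 + 23717*I*sqrt(6234)/6234 ≈ 0.75934 + 300.38*I)
M(-10, -55) + Z = -7*I*sqrt(3) + (15710/20689 + 23717*I*sqrt(6234)/6234) = 15710/20689 - 7*I*sqrt(3) + 23717*I*sqrt(6234)/6234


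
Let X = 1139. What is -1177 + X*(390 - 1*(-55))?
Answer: 505678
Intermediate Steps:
-1177 + X*(390 - 1*(-55)) = -1177 + 1139*(390 - 1*(-55)) = -1177 + 1139*(390 + 55) = -1177 + 1139*445 = -1177 + 506855 = 505678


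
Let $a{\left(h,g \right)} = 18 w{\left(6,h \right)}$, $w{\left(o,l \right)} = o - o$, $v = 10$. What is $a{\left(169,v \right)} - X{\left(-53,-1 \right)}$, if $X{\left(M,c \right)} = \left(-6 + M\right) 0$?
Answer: $0$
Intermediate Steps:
$X{\left(M,c \right)} = 0$
$w{\left(o,l \right)} = 0$
$a{\left(h,g \right)} = 0$ ($a{\left(h,g \right)} = 18 \cdot 0 = 0$)
$a{\left(169,v \right)} - X{\left(-53,-1 \right)} = 0 - 0 = 0 + 0 = 0$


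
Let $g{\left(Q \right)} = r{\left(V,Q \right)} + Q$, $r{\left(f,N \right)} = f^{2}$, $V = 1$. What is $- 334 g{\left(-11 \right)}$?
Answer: $3340$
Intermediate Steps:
$g{\left(Q \right)} = 1 + Q$ ($g{\left(Q \right)} = 1^{2} + Q = 1 + Q$)
$- 334 g{\left(-11 \right)} = - 334 \left(1 - 11\right) = \left(-334\right) \left(-10\right) = 3340$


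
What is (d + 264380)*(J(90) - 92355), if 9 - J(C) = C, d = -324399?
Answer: 5547916284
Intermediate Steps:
J(C) = 9 - C
(d + 264380)*(J(90) - 92355) = (-324399 + 264380)*((9 - 1*90) - 92355) = -60019*((9 - 90) - 92355) = -60019*(-81 - 92355) = -60019*(-92436) = 5547916284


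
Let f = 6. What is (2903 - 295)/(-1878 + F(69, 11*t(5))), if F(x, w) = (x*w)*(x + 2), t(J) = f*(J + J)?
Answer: 1304/1615731 ≈ 0.00080706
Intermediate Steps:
t(J) = 12*J (t(J) = 6*(J + J) = 6*(2*J) = 12*J)
F(x, w) = w*x*(2 + x) (F(x, w) = (w*x)*(2 + x) = w*x*(2 + x))
(2903 - 295)/(-1878 + F(69, 11*t(5))) = (2903 - 295)/(-1878 + (11*(12*5))*69*(2 + 69)) = 2608/(-1878 + (11*60)*69*71) = 2608/(-1878 + 660*69*71) = 2608/(-1878 + 3233340) = 2608/3231462 = 2608*(1/3231462) = 1304/1615731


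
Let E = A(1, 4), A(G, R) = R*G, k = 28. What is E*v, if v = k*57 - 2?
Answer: 6376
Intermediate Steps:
A(G, R) = G*R
E = 4 (E = 1*4 = 4)
v = 1594 (v = 28*57 - 2 = 1596 - 2 = 1594)
E*v = 4*1594 = 6376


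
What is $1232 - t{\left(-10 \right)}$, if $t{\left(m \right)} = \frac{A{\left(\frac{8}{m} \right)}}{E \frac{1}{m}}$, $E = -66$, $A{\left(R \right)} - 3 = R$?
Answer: $\frac{3695}{3} \approx 1231.7$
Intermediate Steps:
$A{\left(R \right)} = 3 + R$
$t{\left(m \right)} = - \frac{m \left(3 + \frac{8}{m}\right)}{66}$ ($t{\left(m \right)} = \frac{3 + \frac{8}{m}}{\left(-66\right) \frac{1}{m}} = \left(3 + \frac{8}{m}\right) \left(- \frac{m}{66}\right) = - \frac{m \left(3 + \frac{8}{m}\right)}{66}$)
$1232 - t{\left(-10 \right)} = 1232 - \left(- \frac{4}{33} - - \frac{5}{11}\right) = 1232 - \left(- \frac{4}{33} + \frac{5}{11}\right) = 1232 - \frac{1}{3} = \frac{3695}{3}$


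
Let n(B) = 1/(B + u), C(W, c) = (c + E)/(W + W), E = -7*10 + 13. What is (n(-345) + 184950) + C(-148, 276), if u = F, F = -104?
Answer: 24580496173/132904 ≈ 1.8495e+5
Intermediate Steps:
u = -104
E = -57 (E = -70 + 13 = -57)
C(W, c) = (-57 + c)/(2*W) (C(W, c) = (c - 57)/(W + W) = (-57 + c)/((2*W)) = (-57 + c)*(1/(2*W)) = (-57 + c)/(2*W))
n(B) = 1/(-104 + B) (n(B) = 1/(B - 104) = 1/(-104 + B))
(n(-345) + 184950) + C(-148, 276) = (1/(-104 - 345) + 184950) + (1/2)*(-57 + 276)/(-148) = (1/(-449) + 184950) + (1/2)*(-1/148)*219 = (-1/449 + 184950) - 219/296 = 83042549/449 - 219/296 = 24580496173/132904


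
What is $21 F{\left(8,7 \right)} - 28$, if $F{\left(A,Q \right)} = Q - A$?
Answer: $-49$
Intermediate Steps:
$21 F{\left(8,7 \right)} - 28 = 21 \left(7 - 8\right) - 28 = 21 \left(-1\right) - 28 = -21 - 28 = -49$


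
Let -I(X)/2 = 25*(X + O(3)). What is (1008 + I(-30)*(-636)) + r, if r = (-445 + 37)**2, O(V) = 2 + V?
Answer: -627528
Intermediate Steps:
I(X) = -250 - 50*X (I(X) = -50*(X + (2 + 3)) = -50*(X + 5) = -50*(5 + X) = -2*(125 + 25*X) = -250 - 50*X)
r = 166464 (r = (-408)**2 = 166464)
(1008 + I(-30)*(-636)) + r = (1008 + (-250 - 50*(-30))*(-636)) + 166464 = (1008 + (-250 + 1500)*(-636)) + 166464 = (1008 + 1250*(-636)) + 166464 = (1008 - 795000) + 166464 = -793992 + 166464 = -627528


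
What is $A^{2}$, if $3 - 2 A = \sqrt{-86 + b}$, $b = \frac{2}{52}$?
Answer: $\frac{\left(78 - i \sqrt{58110}\right)^{2}}{2704} \approx -19.24 - 13.907 i$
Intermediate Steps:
$b = \frac{1}{26}$ ($b = 2 \cdot \frac{1}{52} = \frac{1}{26} \approx 0.038462$)
$A = \frac{3}{2} - \frac{i \sqrt{58110}}{52}$ ($A = \frac{3}{2} - \frac{\sqrt{-86 + \frac{1}{26}}}{2} = \frac{3}{2} - \frac{\sqrt{- \frac{2235}{26}}}{2} = \frac{3}{2} - \frac{\frac{1}{26} i \sqrt{58110}}{2} = \frac{3}{2} - \frac{i \sqrt{58110}}{52} \approx 1.5 - 4.6358 i$)
$A^{2} = \left(\frac{3}{2} - \frac{i \sqrt{58110}}{52}\right)^{2}$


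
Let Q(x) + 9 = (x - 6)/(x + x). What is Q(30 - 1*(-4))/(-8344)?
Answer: 73/70924 ≈ 0.0010293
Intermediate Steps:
Q(x) = -9 + (-6 + x)/(2*x) (Q(x) = -9 + (x - 6)/(x + x) = -9 + (-6 + x)/((2*x)) = -9 + (-6 + x)*(1/(2*x)) = -9 + (-6 + x)/(2*x))
Q(30 - 1*(-4))/(-8344) = (-17/2 - 3/(30 - 1*(-4)))/(-8344) = (-17/2 - 3/(30 + 4))*(-1/8344) = (-17/2 - 3/34)*(-1/8344) = -146/17*(-1/8344) = 73/70924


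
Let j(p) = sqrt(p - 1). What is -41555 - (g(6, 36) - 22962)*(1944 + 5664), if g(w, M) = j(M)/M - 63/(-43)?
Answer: 7509614359/43 - 634*sqrt(35)/3 ≈ 1.7464e+8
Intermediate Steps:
j(p) = sqrt(-1 + p)
g(w, M) = 63/43 + sqrt(-1 + M)/M (g(w, M) = sqrt(-1 + M)/M - 63/(-43) = sqrt(-1 + M)/M - 63*(-1/43) = sqrt(-1 + M)/M + 63/43 = 63/43 + sqrt(-1 + M)/M)
-41555 - (g(6, 36) - 22962)*(1944 + 5664) = -41555 - ((63/43 + sqrt(-1 + 36)/36) - 22962)*(1944 + 5664) = -41555 - ((63/43 + sqrt(35)/36) - 22962)*7608 = -41555 - (-987303/43 + sqrt(35)/36)*7608 = -41555 - (-7511401224/43 + 634*sqrt(35)/3) = -41555 + (7511401224/43 - 634*sqrt(35)/3) = 7509614359/43 - 634*sqrt(35)/3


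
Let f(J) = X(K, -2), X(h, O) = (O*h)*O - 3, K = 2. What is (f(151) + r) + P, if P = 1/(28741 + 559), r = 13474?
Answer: 394934701/29300 ≈ 13479.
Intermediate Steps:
X(h, O) = -3 + h*O**2 (X(h, O) = h*O**2 - 3 = -3 + h*O**2)
P = 1/29300 ≈ 3.4130e-5
f(J) = 5 (f(J) = -3 + 2*(-2)**2 = -3 + 2*4 = -3 + 8 = 5)
(f(151) + r) + P = (5 + 13474) + 1/29300 = 13479 + 1/29300 = 394934701/29300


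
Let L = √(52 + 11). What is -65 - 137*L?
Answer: -65 - 411*√7 ≈ -1152.4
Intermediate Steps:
L = 3*√7 (L = √63 = 3*√7 ≈ 7.9373)
-65 - 137*L = -65 - 411*√7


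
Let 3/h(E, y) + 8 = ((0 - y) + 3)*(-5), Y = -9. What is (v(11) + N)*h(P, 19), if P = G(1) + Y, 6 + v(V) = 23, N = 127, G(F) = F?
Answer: 6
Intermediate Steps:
v(V) = 17 (v(V) = -6 + 23 = 17)
P = -8 (P = 1 - 9 = -8)
h(E, y) = 3/(-23 + 5*y) (h(E, y) = 3/(-8 + ((0 - y) + 3)*(-5)) = 3/(-8 + (-y + 3)*(-5)) = 3/(-8 + (3 - y)*(-5)) = 3/(-8 + (-15 + 5*y)) = 3/(-23 + 5*y))
(v(11) + N)*h(P, 19) = (17 + 127)*(3/(-23 + 5*19)) = 144*(3/(-23 + 95)) = 144*(3/72) = 144*(3*(1/72)) = 144*(1/24) = 6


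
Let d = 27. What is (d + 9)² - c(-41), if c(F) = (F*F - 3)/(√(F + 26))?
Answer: 1296 + 1678*I*√15/15 ≈ 1296.0 + 433.26*I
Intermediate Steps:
c(F) = (-3 + F²)/√(26 + F) (c(F) = (F² - 3)/(√(26 + F)) = (-3 + F²)/√(26 + F))
(d + 9)² - c(-41) = (27 + 9)² - (-3 + (-41)²)/√(26 - 41) = 36² - (-3 + 1681)/√(-15) = 1296 - (-I*√15/15)*1678 = 1296 - (-1678)*I*√15/15 = 1296 + 1678*I*√15/15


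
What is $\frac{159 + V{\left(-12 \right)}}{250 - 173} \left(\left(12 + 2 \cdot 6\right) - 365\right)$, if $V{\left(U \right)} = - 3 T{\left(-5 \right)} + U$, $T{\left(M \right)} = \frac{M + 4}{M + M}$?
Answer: $- \frac{45477}{70} \approx -649.67$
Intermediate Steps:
$T{\left(M \right)} = \frac{4 + M}{2 M}$
$V{\left(U \right)} = - \frac{3}{10} + U$ ($V{\left(U \right)} = - 3 \frac{4 - 5}{2 \left(-5\right)} + U = - 3 \cdot \frac{1}{2} \left(- \frac{1}{5}\right) \left(-1\right) + U = \left(-3\right) \frac{1}{10} + U = - \frac{3}{10} + U$)
$\frac{159 + V{\left(-12 \right)}}{250 - 173} \left(\left(12 + 2 \cdot 6\right) - 365\right) = \frac{159 - \frac{123}{10}}{250 - 173} \left(\left(12 + 2 \cdot 6\right) - 365\right) = \frac{159 - \frac{123}{10}}{77} \left(\left(12 + 12\right) - 365\right) = \frac{1467}{10} \cdot \frac{1}{77} \left(24 - 365\right) = \frac{1467}{770} \left(-341\right) = - \frac{45477}{70}$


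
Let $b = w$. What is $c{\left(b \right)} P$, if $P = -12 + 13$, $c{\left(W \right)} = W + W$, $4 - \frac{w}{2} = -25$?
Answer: $116$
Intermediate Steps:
$w = 58$ ($w = 8 - -50 = 8 + 50 = 58$)
$b = 58$
$c{\left(W \right)} = 2 W$
$P = 1$
$c{\left(b \right)} P = 2 \cdot 58 \cdot 1 = 116 \cdot 1 = 116$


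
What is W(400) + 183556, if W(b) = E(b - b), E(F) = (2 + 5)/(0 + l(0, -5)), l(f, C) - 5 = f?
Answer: 917787/5 ≈ 1.8356e+5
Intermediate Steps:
l(f, C) = 5 + f
E(F) = 7/5 (E(F) = (2 + 5)/(0 + (5 + 0)) = 7/(0 + 5) = 7/5)
W(b) = 7/5
W(400) + 183556 = 7/5 + 183556 = 917787/5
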